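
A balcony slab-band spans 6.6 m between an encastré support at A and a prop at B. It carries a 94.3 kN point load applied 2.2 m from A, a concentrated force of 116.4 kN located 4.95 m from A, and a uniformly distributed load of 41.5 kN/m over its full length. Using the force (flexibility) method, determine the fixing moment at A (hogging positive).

Choose R_B as the redundant. The primary structure is the cantilever fixed at A.
Free-end deflection of the primary structure under the applied loading (downward +):
  point load 94.3 at a = 2.2: Pa²(3L − a)/(6EI) = 1339/EI
  point load 116.4 at a = 4.95: Pa²(3L − a)/(6EI) = 7059/EI
  UDL 41.5: wL⁴/(8EI) = 9843/EI
  δ_0 = 18241/EI
Tip deflection under a unit load at B: L³/(3EI) = 95.83/EI.
Compatibility at B: δ_0 − R_B·δ_{BB} = 0, so R_B = 18241/95.83 = 190.3 kN.
Moment equilibrium about A: M_A = Σ(load moments about A) − R_B·L = 1688 − 190.3×6.6 = 431.3 kN·m.

M_A = 431.3 kN·m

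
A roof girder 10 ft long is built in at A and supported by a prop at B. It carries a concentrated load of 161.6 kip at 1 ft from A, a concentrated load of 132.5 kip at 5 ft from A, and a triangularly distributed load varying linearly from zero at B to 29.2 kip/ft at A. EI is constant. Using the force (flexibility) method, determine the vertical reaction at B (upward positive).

Remove the prop at B; the released (primary) structure is a cantilever built in at A.
Free-end deflection of the primary structure under the applied loading (downward +):
  point load 161.6 at a = 1: Pa²(3L − a)/(6EI) = 781.1/EI
  point load 132.5 at a = 5: Pa²(3L − a)/(6EI) = 13802/EI
  triangular load, peak 29.2 at the fixed end: w₀L⁴/(30EI) = 9733/EI
  δ_0 = 24316/EI
Tip deflection under a unit load at B: L³/(3EI) = 333.3/EI.
Compatibility at B: δ_0 − R_B·δ_{BB} = 0, so R_B = 24316/333.3 = 72.95 kip.

R_B = 72.95 kip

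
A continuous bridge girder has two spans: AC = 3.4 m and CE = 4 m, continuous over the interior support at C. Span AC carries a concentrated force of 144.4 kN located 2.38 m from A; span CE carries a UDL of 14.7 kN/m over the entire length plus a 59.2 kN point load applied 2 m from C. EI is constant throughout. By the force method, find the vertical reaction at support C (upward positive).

R_C = 203.7 kN

Take M_C as the redundant. Released structure: two simple spans AC and CE with a hinge at C.
End slopes at the hinge C, treating each span as simply supported:
  span AC: point load 144.4 at a = 2.38: Pab(L + a)/(6LEI) = 99.32/EI
  span CE: UDL 14.7: wL³/(24EI) = 39.2/EI
  span CE: point load 59.2 at a = 2: Pab(L + b)/(6LEI) = 59.2/EI
  relative rotation θ_0 = (99.32 + 98.4)/EI = 197.7/EI
A unit hogging moment at C produces rotation L₁/(3EI) + L₂/(3EI) = 2.467/EI.
Compatibility: M_C·(L₁+L₂)/(3EI) = θ_0, giving M_C = 80.16 kN·m (hogging).
Span AC, ΣM about A with M_C applied at C: R_C^{AC}·3.4 = 343.7 + 80.16, so R_C^{AC} = 124.7 kN and R_A = 144.4 − 124.7 = 19.74 kN.
Span CE, ΣM about E: R_C^{CE}·4 = 236 + 80.16, so R_C^{CE} = 79.04 kN and R_E = 118 − 79.04 = 38.96 kN.
R_C = 124.7 + 79.04 = 203.7 kN.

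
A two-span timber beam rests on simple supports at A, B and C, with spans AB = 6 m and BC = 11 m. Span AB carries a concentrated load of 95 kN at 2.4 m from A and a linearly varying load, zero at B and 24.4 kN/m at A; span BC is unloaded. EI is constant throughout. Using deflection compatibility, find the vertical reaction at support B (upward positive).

R_B = 75.76 kN

Release continuity at B by inserting a hinge; the redundant is the internal moment M_B. The primary structure is two simply-supported spans AB and BC.
End slopes at the hinge B, treating each span as simply supported:
  span AB: point load 95 at a = 2.4: Pab(L + a)/(6LEI) = 191.5/EI
  span AB: triangular load, peak 24.4: 7w₀L³/(360EI) = 102.5/EI
  relative rotation θ_0 = (294 + 0)/EI = 294/EI
A unit hogging moment at B produces rotation L₁/(3EI) + L₂/(3EI) = 5.667/EI.
Compatibility: M_B·(L₁+L₂)/(3EI) = θ_0, giving M_B = 51.88 kN·m (hogging).
Span AB, ΣM about A with M_B applied at B: R_B^{AB}·6 = 374.4 + 51.88, so R_B^{AB} = 71.05 kN and R_A = 168.2 − 71.05 = 97.15 kN.
Span BC, ΣM about C: R_B^{BC}·11 = 0 + 51.88, so R_B^{BC} = 4.717 kN and R_C = 0 − 4.717 = -4.717 kN.
R_B = 71.05 + 4.717 = 75.76 kN.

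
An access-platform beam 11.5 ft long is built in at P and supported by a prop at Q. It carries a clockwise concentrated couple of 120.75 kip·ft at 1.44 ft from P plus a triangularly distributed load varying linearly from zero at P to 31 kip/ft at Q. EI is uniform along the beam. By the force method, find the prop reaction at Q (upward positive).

R_Q = 101.7 kip

Choose R_Q as the redundant. The primary structure is the cantilever fixed at P.
Free-end deflection of the primary structure under the applied loading (downward +):
  clockwise couple 120.75 at a = 1.44: M₀a(2L − a)/(2EI) = 1874/EI
  triangular load, peak 31 at the free end: 11w₀L⁴/(120EI) = 49701/EI
  δ_0 = 51575/EI
Flexibility coefficient — unit upward force at Q: δ_{QQ} = L³/(3EI) = 507/EI.
Compatibility at Q: δ_0 − R_Q·δ_{QQ} = 0, so R_Q = 51575/507 = 101.7 kip.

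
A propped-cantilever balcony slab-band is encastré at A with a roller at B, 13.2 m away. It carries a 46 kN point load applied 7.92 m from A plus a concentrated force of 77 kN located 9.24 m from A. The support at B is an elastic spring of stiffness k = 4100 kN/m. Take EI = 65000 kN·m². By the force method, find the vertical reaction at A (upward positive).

Take the reaction at B as the redundant and release it; the primary structure is a cantilever fixed at A.
Free-end deflection of the primary structure under the applied loading (downward +):
  point load 46 at a = 7.92: Pa²(3L − a)/(6EI) = 15235/EI
  point load 77 at a = 9.24: Pa²(3L − a)/(6EI) = 33265/EI
  δ_0 = 48500/EI
Tip deflection under a unit load at B: L³/(3EI) = 766.7/EI.
With EI = 65000 kN·m²: δ_0 = 0.74615 m and δ_{BB} = 0.011795 m/kN.
Compatibility — the spring shortens by R_B/k under the reaction it provides: δ_0 − R_B·δ_{BB} = R_B/k. With 1/k = 0.000244 m/kN, R_B = δ_0 / (δ_{BB} + 1/k) = 0.74615 / (0.011795 + 0.000244) = 61.98 kN.
Vertical equilibrium: R_A = ΣP − R_B = 123 − 61.98 = 61.02 kN.

R_A = 61.02 kN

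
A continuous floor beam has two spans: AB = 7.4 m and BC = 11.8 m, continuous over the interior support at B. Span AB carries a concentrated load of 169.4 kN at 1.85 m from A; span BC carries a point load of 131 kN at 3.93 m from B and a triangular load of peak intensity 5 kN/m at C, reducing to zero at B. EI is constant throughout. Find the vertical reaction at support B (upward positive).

Take M_B as the redundant. Released structure: two simple spans AB and BC with a hinge at B.
Rotations at B on the released spans (each span's end-slope, ×1/EI):
  span AB: point load 169.4 at a = 1.85: Pab(L + a)/(6LEI) = 362.4/EI
  span BC: point load 131 at a = 3.93: Pab(L + b)/(6LEI) = 1126/EI
  span BC: triangular load, peak 5: 7w₀L³/(360EI) = 159.7/EI
  relative rotation θ_0 = (362.4 + 1285)/EI = 1648/EI
A unit hogging moment at B produces rotation L₁/(3EI) + L₂/(3EI) = 6.4/EI.
Slope continuity at B: θ_0 = M_B·6.4/EI, so M_B = 1648/6.4 = 257.5 kN·m (hogging).
Span AB, ΣM about A with M_B applied at B: R_B^{AB}·7.4 = 313.4 + 257.5, so R_B^{AB} = 77.14 kN and R_A = 169.4 − 77.14 = 92.26 kN.
Span BC, ΣM about C: R_B^{BC}·11.8 = 1147 + 257.5, so R_B^{BC} = 119 kN and R_C = 160.5 − 119 = 41.48 kN.
R_B = 77.14 + 119 = 196.2 kN.

R_B = 196.2 kN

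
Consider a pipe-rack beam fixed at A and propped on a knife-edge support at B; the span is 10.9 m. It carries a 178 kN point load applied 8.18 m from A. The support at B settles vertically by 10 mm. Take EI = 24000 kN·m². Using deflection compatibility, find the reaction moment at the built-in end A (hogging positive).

Take the reaction at B as the redundant and release it; the primary structure is a cantilever fixed at A.
Downward deflection at the released point B due to the loads:
  point load 178 at a = 8.18: Pa²(3L − a)/(6EI) = 48674/EI
Tip deflection under a unit load at B: L³/(3EI) = 431.7/EI.
With EI = 24000 kN·m²: δ_0 = 2.0281 m and δ_{BB} = 0.017987 m/kN.
Compatibility — the beam at B must follow the support down by 0.01 m: δ_0 − R_B·δ_{BB} = 0.01, so R_B = (2.0281 − 0.01)/0.017987 = 112.2 kN.
Moment equilibrium about A: M_A = Σ(load moments about A) − R_B·L = 1456 − 112.2×10.9 = 233.1 kN·m.

M_A = 233.1 kN·m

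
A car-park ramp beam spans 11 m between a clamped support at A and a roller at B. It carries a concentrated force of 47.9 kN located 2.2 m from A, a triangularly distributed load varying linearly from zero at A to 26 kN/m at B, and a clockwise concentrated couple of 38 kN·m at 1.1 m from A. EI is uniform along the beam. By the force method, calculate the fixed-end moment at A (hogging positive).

M_A = 286.6 kN·m

Take the reaction at B as the redundant and release it; the primary structure is a cantilever fixed at A.
Primary-structure tip deflection at B by superposition:
  point load 47.9 at a = 2.2: Pa²(3L − a)/(6EI) = 1190/EI
  triangular load, peak 26 at the free end: 11w₀L⁴/(120EI) = 34894/EI
  clockwise couple 38 at a = 1.1: M₀a(2L − a)/(2EI) = 436.8/EI
  δ_0 = 36521/EI
Tip deflection under a unit load at B: L³/(3EI) = 443.7/EI.
The prop prevents deflection at B: R_B = δ_0/δ_{BB} = 36521/443.7 = 82.32 kN.
Moment equilibrium about A: M_A = Σ(load moments about A) − R_B·L = 1192 − 82.32×11 = 286.6 kN·m.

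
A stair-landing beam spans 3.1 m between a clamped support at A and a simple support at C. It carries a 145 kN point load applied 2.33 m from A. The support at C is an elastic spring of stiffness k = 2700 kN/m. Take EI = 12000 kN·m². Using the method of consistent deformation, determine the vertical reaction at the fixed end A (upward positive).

R_A = 81.38 kN

Release the roller at C. Primary structure: cantilever fixed at A.
Deflection at C on the released cantilever, summing each load's contribution:
  point load 145 at a = 2.33: Pa²(3L − a)/(6EI) = 914.5/EI
Flexibility coefficient — unit upward force at C: δ_{CC} = L³/(3EI) = 9.93/EI.
With EI = 12000 kN·m²: δ_0 = 0.076204 m and δ_{CC} = 0.000828 m/kN.
Compatibility — the spring shortens by R_C/k under the reaction it provides: δ_0 − R_C·δ_{CC} = R_C/k. With 1/k = 0.00037 m/kN, R_C = δ_0 / (δ_{CC} + 1/k) = 0.076204 / (0.000828 + 0.00037) = 63.62 kN.
Vertical equilibrium: R_A = ΣP − R_C = 145 − 63.62 = 81.38 kN.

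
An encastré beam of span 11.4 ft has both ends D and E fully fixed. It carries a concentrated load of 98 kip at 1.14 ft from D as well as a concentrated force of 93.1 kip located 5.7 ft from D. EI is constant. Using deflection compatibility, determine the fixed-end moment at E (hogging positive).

M_E = 142.7 kip·ft

Take the two fixed-end moments M_D, M_E as redundants; the released structure is the simple span DE.
End rotations of the released simple span under the applied load (×1/EI):
  at D: point load 98 at a = 1.14: Pab(L + b)/(6LEI) = 363/EI
  at E: point load 98 at a = 1.14: Pab(L + a)/(6LEI) = 210.1/EI
  at D: point load 93.1 at a = 5.7: Pab(L + b)/(6LEI) = 756.2/EI
  at E: point load 93.1 at a = 5.7: Pab(L + a)/(6LEI) = 756.2/EI
  θ_D0 = 1119/EI,  θ_E0 = 966.4/EI
Flexibility coefficients: a unit moment at one end gives L/(3EI) there and L/(6EI) at the far end, so f₁₁ = f₂₂ = 3.8/EI and f₁₂ = f₂₁ = 1.9/EI.
Compatibility — zero rotation at each built-in end:
  3.8 M_D + 1.9 M_E = 1119
  1.9 M_D + 3.8 M_E = 966.4
Solving the pair gives M_D = 223.2 kip·ft and M_E = 142.7 kip·ft (hogging).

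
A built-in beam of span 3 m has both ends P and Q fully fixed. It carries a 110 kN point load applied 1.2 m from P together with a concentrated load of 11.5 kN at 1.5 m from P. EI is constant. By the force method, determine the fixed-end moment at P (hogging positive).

Release both end moments; the primary structure is a simply-supported span PQ with redundants M_P and M_Q.
Simple-span end rotations at P and Q under the given loads:
  at P: point load 110 at a = 1.2: Pab(L + b)/(6LEI) = 63.36/EI
  at Q: point load 110 at a = 1.2: Pab(L + a)/(6LEI) = 55.44/EI
  at P: point load 11.5 at a = 1.5: Pab(L + b)/(6LEI) = 6.469/EI
  at Q: point load 11.5 at a = 1.5: Pab(L + a)/(6LEI) = 6.469/EI
  θ_P0 = 69.83/EI,  θ_Q0 = 61.91/EI
Flexibility coefficients: a unit moment at one end gives L/(3EI) there and L/(6EI) at the far end, so f₁₁ = f₂₂ = 1/EI and f₁₂ = f₂₁ = 0.5/EI.
Compatibility — zero rotation at each built-in end:
  1 M_P + 0.5 M_Q = 69.83
  0.5 M_P + 1 M_Q = 61.91
Solving the pair gives M_P = 51.83 kN·m and M_Q = 35.99 kN·m (hogging).

M_P = 51.83 kN·m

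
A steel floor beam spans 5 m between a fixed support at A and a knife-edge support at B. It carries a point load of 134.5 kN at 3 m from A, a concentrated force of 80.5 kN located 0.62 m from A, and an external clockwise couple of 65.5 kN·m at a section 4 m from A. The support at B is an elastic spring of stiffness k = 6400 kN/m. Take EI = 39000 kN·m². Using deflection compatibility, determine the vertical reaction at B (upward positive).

R_B = 68.7 kN

Take the reaction at B as the redundant and release it; the primary structure is a cantilever fixed at A.
Free-end deflection of the primary structure under the applied loading (downward +):
  point load 134.5 at a = 3: Pa²(3L − a)/(6EI) = 2421/EI
  point load 80.5 at a = 0.62: Pa²(3L − a)/(6EI) = 74.16/EI
  clockwise couple 65.5 at a = 4: M₀a(2L − a)/(2EI) = 786/EI
  δ_0 = 3281/EI
Tip deflection under a unit load at B: L³/(3EI) = 41.67/EI.
With EI = 39000 kN·m²: δ_0 = 0.084132 m and δ_{BB} = 0.001068 m/kN.
Compatibility — the spring shortens by R_B/k under the reaction it provides: δ_0 − R_B·δ_{BB} = R_B/k. With 1/k = 0.000156 m/kN, R_B = δ_0 / (δ_{BB} + 1/k) = 0.084132 / (0.001068 + 0.000156) = 68.7 kN.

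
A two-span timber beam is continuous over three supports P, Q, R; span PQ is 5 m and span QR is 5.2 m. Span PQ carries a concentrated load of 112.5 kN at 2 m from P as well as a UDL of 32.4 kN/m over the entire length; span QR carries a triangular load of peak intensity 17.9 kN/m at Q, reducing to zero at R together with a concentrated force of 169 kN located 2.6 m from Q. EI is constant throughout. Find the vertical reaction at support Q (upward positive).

Take M_Q as the redundant. Released structure: two simple spans PQ and QR with a hinge at Q.
Rotations at Q on the released spans (each span's end-slope, ×1/EI):
  span PQ: point load 112.5 at a = 2: Pab(L + a)/(6LEI) = 157.5/EI
  span PQ: UDL 32.4: wL³/(24EI) = 168.8/EI
  span QR: triangular load, peak 17.9: w₀L³/(45EI) = 55.93/EI
  span QR: point load 169 at a = 2.6: Pab(L + b)/(6LEI) = 285.6/EI
  relative rotation θ_0 = (326.2 + 341.5)/EI = 667.8/EI
A unit hogging moment at Q produces rotation L₁/(3EI) + L₂/(3EI) = 3.4/EI.
Compatibility: M_Q·(L₁+L₂)/(3EI) = θ_0, giving M_Q = 196.4 kN·m (hogging).
Span PQ, ΣM about P with M_Q applied at Q: R_Q^{PQ}·5 = 630 + 196.4, so R_Q^{PQ} = 165.3 kN and R_P = 274.5 − 165.3 = 109.2 kN.
Span QR, ΣM about R: R_Q^{QR}·5.2 = 600.7 + 196.4, so R_Q^{QR} = 153.3 kN and R_R = 215.5 − 153.3 = 62.24 kN.
R_Q = 165.3 + 153.3 = 318.6 kN.

R_Q = 318.6 kN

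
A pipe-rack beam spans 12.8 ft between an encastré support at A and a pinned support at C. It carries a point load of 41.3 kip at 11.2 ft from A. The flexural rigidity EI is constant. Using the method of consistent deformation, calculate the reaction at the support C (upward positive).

Take the reaction at C as the redundant and release it; the primary structure is a cantilever fixed at A.
Primary-structure tip deflection at C by superposition:
  point load 41.3 at a = 11.2: Pa²(3L − a)/(6EI) = 23486/EI
Tip deflection under a unit load at C: L³/(3EI) = 699.1/EI.
Compatibility at C: δ_0 − R_C·δ_{CC} = 0, so R_C = 23486/699.1 = 33.6 kip.

R_C = 33.6 kip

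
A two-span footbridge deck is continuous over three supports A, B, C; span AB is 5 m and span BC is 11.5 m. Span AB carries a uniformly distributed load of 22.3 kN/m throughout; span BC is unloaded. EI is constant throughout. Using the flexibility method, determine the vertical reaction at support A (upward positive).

Release continuity at B by inserting a hinge; the redundant is the internal moment M_B. The primary structure is two simply-supported spans AB and BC.
Discontinuity in slope at B on the released structure — sum the simple-span end rotations:
  span AB: UDL 22.3: wL³/(24EI) = 116.1/EI
  relative rotation θ_0 = (116.1 + 0)/EI = 116.1/EI
A unit hogging moment at B produces rotation L₁/(3EI) + L₂/(3EI) = 5.5/EI.
Compatibility: M_B·(L₁+L₂)/(3EI) = θ_0, giving M_B = 21.12 kN·m (hogging).
Span AB, ΣM about A with M_B applied at B: R_B^{AB}·5 = 278.8 + 21.12, so R_B^{AB} = 59.97 kN and R_A = 111.5 − 59.97 = 51.53 kN.

R_A = 51.53 kN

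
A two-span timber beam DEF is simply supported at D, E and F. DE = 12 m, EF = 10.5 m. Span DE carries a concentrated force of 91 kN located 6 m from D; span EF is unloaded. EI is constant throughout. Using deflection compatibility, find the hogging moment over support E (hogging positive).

Insert a hinge at E; M_E is the redundant, and each span becomes simply supported.
Rotations at E on the released spans (each span's end-slope, ×1/EI):
  span DE: point load 91 at a = 6: Pab(L + a)/(6LEI) = 819/EI
  relative rotation θ_0 = (819 + 0)/EI = 819/EI
A unit hogging moment at E produces rotation L₁/(3EI) + L₂/(3EI) = 7.5/EI.
Compatibility: M_E·(L₁+L₂)/(3EI) = θ_0, giving M_E = 109.2 kN·m (hogging).

M_E = 109.2 kN·m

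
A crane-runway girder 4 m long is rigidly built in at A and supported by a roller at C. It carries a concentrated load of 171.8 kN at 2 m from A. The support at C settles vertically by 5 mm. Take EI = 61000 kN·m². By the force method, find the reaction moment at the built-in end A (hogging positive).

Choose R_C as the redundant. The primary structure is the cantilever fixed at A.
Downward deflection at the released point C due to the loads:
  point load 171.8 at a = 2: Pa²(3L − a)/(6EI) = 1145/EI
Flexibility coefficient — unit upward force at C: δ_{CC} = L³/(3EI) = 21.33/EI.
With EI = 61000 kN·m²: δ_0 = 0.018776 m and δ_{CC} = 0.00035 m/kN.
Compatibility — the beam at C must follow the support down by 0.005 m: δ_0 − R_C·δ_{CC} = 0.005, so R_C = (0.018776 − 0.005)/0.00035 = 39.39 kN.
Moment equilibrium about A: M_A = Σ(load moments about A) − R_C·L = 343.6 − 39.39×4 = 186 kN·m.

M_A = 186 kN·m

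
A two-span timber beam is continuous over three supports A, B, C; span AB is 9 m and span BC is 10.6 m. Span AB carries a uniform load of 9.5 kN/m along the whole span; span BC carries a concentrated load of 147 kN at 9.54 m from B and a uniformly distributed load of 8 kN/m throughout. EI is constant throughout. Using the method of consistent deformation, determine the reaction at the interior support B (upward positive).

Release continuity at B by inserting a hinge; the redundant is the internal moment M_B. The primary structure is two simply-supported spans AB and BC.
End slopes at the hinge B, treating each span as simply supported:
  span AB: UDL 9.5: wL³/(24EI) = 288.6/EI
  span BC: point load 147 at a = 9.54: Pab(L + b)/(6LEI) = 272.5/EI
  span BC: UDL 8: wL³/(24EI) = 397/EI
  relative rotation θ_0 = (288.6 + 669.5)/EI = 958.1/EI
A unit hogging moment at B produces rotation L₁/(3EI) + L₂/(3EI) = 6.533/EI.
Slope continuity at B: θ_0 = M_B·6.533/EI, so M_B = 958.1/6.533 = 146.6 kN·m (hogging).
Span AB, ΣM about A with M_B applied at B: R_B^{AB}·9 = 384.8 + 146.6, so R_B^{AB} = 59.04 kN and R_A = 85.5 − 59.04 = 26.46 kN.
Span BC, ΣM about C: R_B^{BC}·10.6 = 605.3 + 146.6, so R_B^{BC} = 70.93 kN and R_C = 231.8 − 70.93 = 160.9 kN.
R_B = 59.04 + 70.93 = 130 kN.

R_B = 130 kN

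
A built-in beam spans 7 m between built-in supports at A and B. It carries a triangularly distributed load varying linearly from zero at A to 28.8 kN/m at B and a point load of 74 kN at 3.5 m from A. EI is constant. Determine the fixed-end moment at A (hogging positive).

Take the two fixed-end moments M_A, M_B as redundants; the released structure is the simple span AB.
Simple-span end rotations at A and B under the given loads:
  at A: triangular load, peak 28.8: 7w₀L³/(360EI) = 192.1/EI
  at B: triangular load, peak 28.8: w₀L³/(45EI) = 219.5/EI
  at A: point load 74 at a = 3.5: Pab(L + b)/(6LEI) = 226.6/EI
  at B: point load 74 at a = 3.5: Pab(L + a)/(6LEI) = 226.6/EI
  θ_A0 = 418.7/EI,  θ_B0 = 446.1/EI
Flexibility coefficients: a unit moment at one end gives L/(3EI) there and L/(6EI) at the far end, so f₁₁ = f₂₂ = 2.333/EI and f₁₂ = f₂₁ = 1.167/EI.
Compatibility — zero rotation at each built-in end:
  2.333 M_A + 1.167 M_B = 418.7
  1.167 M_A + 2.333 M_B = 446.1
Solving the pair gives M_A = 111.8 kN·m and M_B = 135.3 kN·m (hogging).

M_A = 111.8 kN·m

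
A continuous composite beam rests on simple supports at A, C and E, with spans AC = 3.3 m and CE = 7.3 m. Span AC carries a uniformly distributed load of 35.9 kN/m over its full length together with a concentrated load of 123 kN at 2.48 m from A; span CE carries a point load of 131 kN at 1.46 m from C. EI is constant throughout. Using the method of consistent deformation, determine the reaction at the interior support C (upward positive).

Take M_C as the redundant. Released structure: two simple spans AC and CE with a hinge at C.
Discontinuity in slope at C on the released structure — sum the simple-span end rotations:
  span AC: UDL 35.9: wL³/(24EI) = 53.76/EI
  span AC: point load 123 at a = 2.48: Pab(L + a)/(6LEI) = 73.02/EI
  span CE: point load 131 at a = 1.46: Pab(L + b)/(6LEI) = 335.1/EI
  relative rotation θ_0 = (126.8 + 335.1)/EI = 461.9/EI
A unit hogging moment at C produces rotation L₁/(3EI) + L₂/(3EI) = 3.533/EI.
Slope continuity at C: θ_0 = M_C·3.533/EI, so M_C = 461.9/3.533 = 130.7 kN·m (hogging).
Span AC, ΣM about A with M_C applied at C: R_C^{AC}·3.3 = 500.5 + 130.7, so R_C^{AC} = 191.3 kN and R_A = 241.5 − 191.3 = 50.19 kN.
Span CE, ΣM about E: R_C^{CE}·7.3 = 765 + 130.7, so R_C^{CE} = 122.7 kN and R_E = 131 − 122.7 = 8.294 kN.
R_C = 191.3 + 122.7 = 314 kN.

R_C = 314 kN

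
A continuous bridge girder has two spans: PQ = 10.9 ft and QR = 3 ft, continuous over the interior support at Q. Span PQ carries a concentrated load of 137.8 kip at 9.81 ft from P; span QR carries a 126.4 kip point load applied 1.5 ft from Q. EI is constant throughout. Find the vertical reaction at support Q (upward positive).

Insert a hinge at Q; M_Q is the redundant, and each span becomes simply supported.
End slopes at the hinge Q, treating each span as simply supported:
  span PQ: point load 137.8 at a = 9.81: Pab(L + a)/(6LEI) = 466.6/EI
  span QR: point load 126.4 at a = 1.5: Pab(L + b)/(6LEI) = 71.1/EI
  relative rotation θ_0 = (466.6 + 71.1)/EI = 537.7/EI
A unit hogging moment at Q produces rotation L₁/(3EI) + L₂/(3EI) = 4.633/EI.
Compatibility: M_Q·(L₁+L₂)/(3EI) = θ_0, giving M_Q = 116.1 kip·ft (hogging).
Span PQ, ΣM about P with M_Q applied at Q: R_Q^{PQ}·10.9 = 1352 + 116.1, so R_Q^{PQ} = 134.7 kip and R_P = 137.8 − 134.7 = 3.133 kip.
Span QR, ΣM about R: R_Q^{QR}·3 = 189.6 + 116.1, so R_Q^{QR} = 101.9 kip and R_R = 126.4 − 101.9 = 24.52 kip.
R_Q = 134.7 + 101.9 = 236.6 kip.

R_Q = 236.6 kip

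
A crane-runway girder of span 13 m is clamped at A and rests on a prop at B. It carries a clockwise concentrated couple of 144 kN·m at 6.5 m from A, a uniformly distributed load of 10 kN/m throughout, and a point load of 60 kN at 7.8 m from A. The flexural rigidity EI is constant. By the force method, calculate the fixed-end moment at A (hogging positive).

M_A = 324.3 kN·m

Remove the prop at B; the released (primary) structure is a cantilever built in at A.
Downward deflection at the released point B due to the loads:
  clockwise couple 144 at a = 6.5: M₀a(2L − a)/(2EI) = 9126/EI
  UDL 10: wL⁴/(8EI) = 35701/EI
  point load 60 at a = 7.8: Pa²(3L − a)/(6EI) = 18982/EI
  δ_0 = 63809/EI
Flexibility coefficient — unit upward force at B: δ_{BB} = L³/(3EI) = 732.3/EI.
Compatibility at B: δ_0 − R_B·δ_{BB} = 0, so R_B = 63809/732.3 = 87.13 kN.
Moment equilibrium about A: M_A = Σ(load moments about A) − R_B·L = 1457 − 87.13×13 = 324.3 kN·m.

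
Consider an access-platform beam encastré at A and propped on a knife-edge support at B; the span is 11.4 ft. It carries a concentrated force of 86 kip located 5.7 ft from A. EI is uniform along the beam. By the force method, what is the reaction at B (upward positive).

R_B = 26.88 kip

Remove the prop at B; the released (primary) structure is a cantilever built in at A.
Deflection at B on the released cantilever, summing each load's contribution:
  point load 86 at a = 5.7: Pa²(3L − a)/(6EI) = 13272/EI
Tip deflection under a unit load at B: L³/(3EI) = 493.8/EI.
Compatibility at B: δ_0 − R_B·δ_{BB} = 0, so R_B = 13272/493.8 = 26.88 kip.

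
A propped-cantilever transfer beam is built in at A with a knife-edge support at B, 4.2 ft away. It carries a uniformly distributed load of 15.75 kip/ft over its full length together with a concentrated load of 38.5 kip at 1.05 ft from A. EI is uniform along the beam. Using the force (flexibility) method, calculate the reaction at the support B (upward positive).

R_B = 28.11 kip

Choose R_B as the redundant. The primary structure is the cantilever fixed at A.
Primary-structure tip deflection at B by superposition:
  UDL 15.75: wL⁴/(8EI) = 612.6/EI
  point load 38.5 at a = 1.05: Pa²(3L − a)/(6EI) = 81.71/EI
  δ_0 = 694.3/EI
Tip deflection under a unit load at B: L³/(3EI) = 24.7/EI.
Compatibility at B: δ_0 − R_B·δ_{BB} = 0, so R_B = 694.3/24.7 = 28.11 kip.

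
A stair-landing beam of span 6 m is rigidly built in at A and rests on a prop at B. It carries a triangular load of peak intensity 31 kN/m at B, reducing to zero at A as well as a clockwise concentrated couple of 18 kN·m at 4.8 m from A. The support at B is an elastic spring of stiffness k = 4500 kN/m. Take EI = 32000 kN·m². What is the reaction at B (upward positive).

Release the roller at B. Primary structure: cantilever fixed at A.
Free-end deflection of the primary structure under the applied loading (downward +):
  triangular load, peak 31 at the free end: 11w₀L⁴/(120EI) = 3683/EI
  clockwise couple 18 at a = 4.8: M₀a(2L − a)/(2EI) = 311/EI
  δ_0 = 3994/EI
Flexibility coefficient — unit upward force at B: δ_{BB} = L³/(3EI) = 72/EI.
With EI = 32000 kN·m²: δ_0 = 0.12481 m and δ_{BB} = 0.00225 m/kN.
Compatibility — the spring shortens by R_B/k under the reaction it provides: δ_0 − R_B·δ_{BB} = R_B/k. With 1/k = 0.000222 m/kN, R_B = δ_0 / (δ_{BB} + 1/k) = 0.12481 / (0.00225 + 0.000222) = 50.48 kN.

R_B = 50.48 kN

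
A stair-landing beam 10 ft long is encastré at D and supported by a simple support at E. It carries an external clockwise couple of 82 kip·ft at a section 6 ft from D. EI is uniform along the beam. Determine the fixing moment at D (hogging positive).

Take the reaction at E as the redundant and release it; the primary structure is a cantilever fixed at D.
Free-end deflection of the primary structure under the applied loading (downward +):
  clockwise couple 82 at a = 6: M₀a(2L − a)/(2EI) = 3444/EI
Tip deflection under a unit load at E: L³/(3EI) = 333.3/EI.
Compatibility at E: δ_0 − R_E·δ_{EE} = 0, so R_E = 3444/333.3 = 10.33 kip.
Moment equilibrium about D: M_D = Σ(load moments about D) − R_E·L = 82 − 10.33×10 = -21.32 kip·ft.

M_D = -21.32 kip·ft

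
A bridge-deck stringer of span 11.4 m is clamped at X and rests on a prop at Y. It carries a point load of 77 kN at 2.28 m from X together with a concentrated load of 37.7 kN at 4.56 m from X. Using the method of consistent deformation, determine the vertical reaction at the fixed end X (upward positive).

R_X = 102.5 kN

Choose R_Y as the redundant. The primary structure is the cantilever fixed at X.
Free-end deflection of the primary structure under the applied loading (downward +):
  point load 77 at a = 2.28: Pa²(3L − a)/(6EI) = 2129/EI
  point load 37.7 at a = 4.56: Pa²(3L − a)/(6EI) = 3873/EI
  δ_0 = 6002/EI
Flexibility coefficient — unit upward force at Y: δ_{YY} = L³/(3EI) = 493.8/EI.
The prop prevents deflection at Y: R_Y = δ_0/δ_{YY} = 6002/493.8 = 12.15 kN.
Vertical equilibrium: R_X = ΣP − R_Y = 114.7 − 12.15 = 102.5 kN.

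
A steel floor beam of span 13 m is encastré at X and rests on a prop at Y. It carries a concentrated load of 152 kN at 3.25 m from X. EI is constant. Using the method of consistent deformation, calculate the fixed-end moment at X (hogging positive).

M_X = 324.2 kN·m

Remove the prop at Y; the released (primary) structure is a cantilever built in at X.
Deflection at Y on the released cantilever, summing each load's contribution:
  point load 152 at a = 3.25: Pa²(3L − a)/(6EI) = 9566/EI
Tip deflection under a unit load at Y: L³/(3EI) = 732.3/EI.
Compatibility at Y: δ_0 − R_Y·δ_{YY} = 0, so R_Y = 9566/732.3 = 13.06 kN.
Moment equilibrium about X: M_X = Σ(load moments about X) − R_Y·L = 494 − 13.06×13 = 324.2 kN·m.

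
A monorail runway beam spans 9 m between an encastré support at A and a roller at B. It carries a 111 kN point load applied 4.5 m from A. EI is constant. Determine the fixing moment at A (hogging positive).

M_A = 187.3 kN·m

Release the roller at B. Primary structure: cantilever fixed at A.
Downward deflection at the released point B due to the loads:
  point load 111 at a = 4.5: Pa²(3L − a)/(6EI) = 8429/EI
Tip deflection under a unit load at B: L³/(3EI) = 243/EI.
Compatibility at B: δ_0 − R_B·δ_{BB} = 0, so R_B = 8429/243 = 34.69 kN.
Moment equilibrium about A: M_A = Σ(load moments about A) − R_B·L = 499.5 − 34.69×9 = 187.3 kN·m.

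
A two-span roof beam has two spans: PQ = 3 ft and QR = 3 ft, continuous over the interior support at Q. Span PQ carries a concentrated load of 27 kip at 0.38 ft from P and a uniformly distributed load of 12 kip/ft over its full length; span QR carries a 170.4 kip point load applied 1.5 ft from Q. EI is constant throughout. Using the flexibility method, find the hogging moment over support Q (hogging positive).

M_Q = 57.2 kip·ft

Insert a hinge at Q; M_Q is the redundant, and each span becomes simply supported.
Rotations at Q on the released spans (each span's end-slope, ×1/EI):
  span PQ: point load 27 at a = 0.38: Pab(L + a)/(6LEI) = 5.048/EI
  span PQ: UDL 12: wL³/(24EI) = 13.5/EI
  span QR: point load 170.4 at a = 1.5: Pab(L + b)/(6LEI) = 95.85/EI
  relative rotation θ_0 = (18.55 + 95.85)/EI = 114.4/EI
A unit hogging moment at Q produces rotation L₁/(3EI) + L₂/(3EI) = 2/EI.
Compatibility: M_Q·(L₁+L₂)/(3EI) = θ_0, giving M_Q = 57.2 kip·ft (hogging).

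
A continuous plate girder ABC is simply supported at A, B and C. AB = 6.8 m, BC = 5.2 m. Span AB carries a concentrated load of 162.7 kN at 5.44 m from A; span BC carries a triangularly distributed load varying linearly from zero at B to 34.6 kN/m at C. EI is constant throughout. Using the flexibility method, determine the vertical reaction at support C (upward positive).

Take M_B as the redundant. Released structure: two simple spans AB and BC with a hinge at B.
Discontinuity in slope at B on the released structure — sum the simple-span end rotations:
  span AB: point load 162.7 at a = 5.44: Pab(L + a)/(6LEI) = 361.1/EI
  span BC: triangular load, peak 34.6: 7w₀L³/(360EI) = 94.6/EI
  relative rotation θ_0 = (361.1 + 94.6)/EI = 455.7/EI
A unit hogging moment at B produces rotation L₁/(3EI) + L₂/(3EI) = 4/EI.
Slope continuity at B: θ_0 = M_B·4/EI, so M_B = 455.7/4 = 113.9 kN·m (hogging).
Span BC, ΣM about C: R_B^{BC}·5.2 = 155.9 + 113.9, so R_B^{BC} = 51.9 kN and R_C = 89.96 − 51.9 = 38.06 kN.

R_C = 38.06 kN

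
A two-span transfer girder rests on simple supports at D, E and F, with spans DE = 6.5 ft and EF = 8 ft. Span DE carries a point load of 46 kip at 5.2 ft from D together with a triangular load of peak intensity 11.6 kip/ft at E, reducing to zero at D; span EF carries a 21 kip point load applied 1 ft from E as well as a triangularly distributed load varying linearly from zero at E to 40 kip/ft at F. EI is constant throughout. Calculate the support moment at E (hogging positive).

M_E = 125.8 kip·ft

Insert a hinge at E; M_E is the redundant, and each span becomes simply supported.
Rotations at E on the released spans (each span's end-slope, ×1/EI):
  span DE: point load 46 at a = 5.2: Pab(L + a)/(6LEI) = 93.29/EI
  span DE: triangular load, peak 11.6: w₀L³/(45EI) = 70.79/EI
  span EF: point load 21 at a = 1: Pab(L + b)/(6LEI) = 45.94/EI
  span EF: triangular load, peak 40: 7w₀L³/(360EI) = 398.2/EI
  relative rotation θ_0 = (164.1 + 444.2)/EI = 608.2/EI
A unit hogging moment at E produces rotation L₁/(3EI) + L₂/(3EI) = 4.833/EI.
Compatibility: M_E·(L₁+L₂)/(3EI) = θ_0, giving M_E = 125.8 kip·ft (hogging).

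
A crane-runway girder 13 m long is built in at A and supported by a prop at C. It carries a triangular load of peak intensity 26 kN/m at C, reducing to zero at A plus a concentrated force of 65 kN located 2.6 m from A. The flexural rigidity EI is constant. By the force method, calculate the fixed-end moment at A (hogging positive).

M_A = 378 kN·m

Remove the prop at C; the released (primary) structure is a cantilever built in at A.
Primary-structure tip deflection at C by superposition:
  triangular load, peak 26 at the free end: 11w₀L⁴/(120EI) = 68070/EI
  point load 65 at a = 2.6: Pa²(3L − a)/(6EI) = 2666/EI
  δ_0 = 70736/EI
Tip deflection under a unit load at C: L³/(3EI) = 732.3/EI.
The prop prevents deflection at C: R_C = δ_0/δ_{CC} = 70736/732.3 = 96.59 kN.
Moment equilibrium about A: M_A = Σ(load moments about A) − R_C·L = 1634 − 96.59×13 = 378 kN·m.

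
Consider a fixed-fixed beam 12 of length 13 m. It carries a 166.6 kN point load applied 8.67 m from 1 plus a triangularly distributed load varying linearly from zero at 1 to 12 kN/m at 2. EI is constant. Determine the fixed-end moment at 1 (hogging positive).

M_1 = 227.8 kN·m

Release both end moments; the primary structure is a simply-supported span 12 with redundants M_1 and M_2.
On the primary (simply-supported) span, the end slopes from the loading are:
  at 1: point load 166.6 at a = 8.67: Pab(L + b)/(6LEI) = 1390/EI
  at 2: point load 166.6 at a = 8.67: Pab(L + a)/(6LEI) = 1738/EI
  at 1: triangular load, peak 12: 7w₀L³/(360EI) = 512.6/EI
  at 2: triangular load, peak 12: w₀L³/(45EI) = 585.9/EI
  θ_10 = 1902/EI,  θ_20 = 2323/EI
Flexibility coefficients: a unit moment at one end gives L/(3EI) there and L/(6EI) at the far end, so f₁₁ = f₂₂ = 4.333/EI and f₁₂ = f₂₁ = 2.167/EI.
Compatibility — zero rotation at each built-in end:
  4.333 M_1 + 2.167 M_2 = 1902
  2.167 M_1 + 4.333 M_2 = 2323
Solving the pair gives M_1 = 227.8 kN·m and M_2 = 422.3 kN·m (hogging).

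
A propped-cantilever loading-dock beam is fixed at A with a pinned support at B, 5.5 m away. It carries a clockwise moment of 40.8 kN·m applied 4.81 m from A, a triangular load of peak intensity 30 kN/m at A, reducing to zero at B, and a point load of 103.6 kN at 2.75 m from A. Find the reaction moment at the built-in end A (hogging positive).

Remove the prop at B; the released (primary) structure is a cantilever built in at A.
Downward deflection at the released point B due to the loads:
  clockwise couple 40.8 at a = 4.81: M₀a(2L − a)/(2EI) = 607.4/EI
  triangular load, peak 30 at the fixed end: w₀L⁴/(30EI) = 915.1/EI
  point load 103.6 at a = 2.75: Pa²(3L − a)/(6EI) = 1795/EI
  δ_0 = 3318/EI
Flexibility coefficient — unit upward force at B: δ_{BB} = L³/(3EI) = 55.46/EI.
Compatibility at B: δ_0 − R_B·δ_{BB} = 0, so R_B = 3318/55.46 = 59.83 kN.
Moment equilibrium about A: M_A = Σ(load moments about A) − R_B·L = 476.9 − 59.83×5.5 = 147.9 kN·m.

M_A = 147.9 kN·m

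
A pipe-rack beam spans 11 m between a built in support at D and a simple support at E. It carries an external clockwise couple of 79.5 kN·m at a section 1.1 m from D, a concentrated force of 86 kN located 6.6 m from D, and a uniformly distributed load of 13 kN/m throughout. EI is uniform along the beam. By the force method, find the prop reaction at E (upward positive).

Take the reaction at E as the redundant and release it; the primary structure is a cantilever fixed at D.
Downward deflection at the released point E due to the loads:
  clockwise couple 79.5 at a = 1.1: M₀a(2L − a)/(2EI) = 913.9/EI
  point load 86 at a = 6.6: Pa²(3L − a)/(6EI) = 16483/EI
  UDL 13: wL⁴/(8EI) = 23792/EI
  δ_0 = 41189/EI
Flexibility coefficient — unit upward force at E: δ_{EE} = L³/(3EI) = 443.7/EI.
Compatibility at E: δ_0 − R_E·δ_{EE} = 0, so R_E = 41189/443.7 = 92.84 kN.

R_E = 92.84 kN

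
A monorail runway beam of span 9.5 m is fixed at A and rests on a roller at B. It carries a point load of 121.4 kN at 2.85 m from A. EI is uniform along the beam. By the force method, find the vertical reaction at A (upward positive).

Release the roller at B. Primary structure: cantilever fixed at A.
Primary-structure tip deflection at B by superposition:
  point load 121.4 at a = 2.85: Pa²(3L − a)/(6EI) = 4215/EI
Tip deflection under a unit load at B: L³/(3EI) = 285.8/EI.
Compatibility at B: δ_0 − R_B·δ_{BB} = 0, so R_B = 4215/285.8 = 14.75 kN.
Vertical equilibrium: R_A = ΣP − R_B = 121.4 − 14.75 = 106.6 kN.

R_A = 106.6 kN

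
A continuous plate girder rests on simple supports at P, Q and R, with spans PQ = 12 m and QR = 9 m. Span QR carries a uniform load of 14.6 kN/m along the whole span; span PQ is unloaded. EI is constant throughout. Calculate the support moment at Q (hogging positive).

M_Q = 63.35 kN·m

Release continuity at Q by inserting a hinge; the redundant is the internal moment M_Q. The primary structure is two simply-supported spans PQ and QR.
Rotations at Q on the released spans (each span's end-slope, ×1/EI):
  span QR: UDL 14.6: wL³/(24EI) = 443.5/EI
  relative rotation θ_0 = (0 + 443.5)/EI = 443.5/EI
A unit hogging moment at Q produces rotation L₁/(3EI) + L₂/(3EI) = 7/EI.
Slope continuity at Q: θ_0 = M_Q·7/EI, so M_Q = 443.5/7 = 63.35 kN·m (hogging).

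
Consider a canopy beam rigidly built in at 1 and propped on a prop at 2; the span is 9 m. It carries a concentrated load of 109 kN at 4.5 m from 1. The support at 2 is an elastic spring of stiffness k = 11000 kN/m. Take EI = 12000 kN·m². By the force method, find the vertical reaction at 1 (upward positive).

R_1 = 75.09 kN

Choose R_2 as the redundant. The primary structure is the cantilever fixed at 1.
Primary-structure tip deflection at 2 by superposition:
  point load 109 at a = 4.5: Pa²(3L − a)/(6EI) = 8277/EI
Tip deflection under a unit load at 2: L³/(3EI) = 243/EI.
With EI = 12000 kN·m²: δ_0 = 0.68977 m and δ_{22} = 0.02025 m/kN.
Compatibility — the spring shortens by R_2/k under the reaction it provides: δ_0 − R_2·δ_{22} = R_2/k. With 1/k = 0.000091 m/kN, R_2 = δ_0 / (δ_{22} + 1/k) = 0.68977 / (0.02025 + 0.000091) = 33.91 kN.
Vertical equilibrium: R_1 = ΣP − R_2 = 109 − 33.91 = 75.09 kN.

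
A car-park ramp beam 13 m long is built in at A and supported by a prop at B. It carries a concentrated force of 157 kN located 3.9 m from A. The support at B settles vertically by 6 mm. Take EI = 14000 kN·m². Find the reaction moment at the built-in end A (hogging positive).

M_A = 365.8 kN·m

Release the roller at B. Primary structure: cantilever fixed at A.
Free-end deflection of the primary structure under the applied loading (downward +):
  point load 157 at a = 3.9: Pa²(3L − a)/(6EI) = 13970/EI
Flexibility coefficient — unit upward force at B: δ_{BB} = L³/(3EI) = 732.3/EI.
With EI = 14000 kN·m²: δ_0 = 0.99783 m and δ_{BB} = 0.05231 m/kN.
Compatibility — the beam at B must follow the support down by 0.006 m: δ_0 − R_B·δ_{BB} = 0.006, so R_B = (0.99783 − 0.006)/0.05231 = 18.96 kN.
Moment equilibrium about A: M_A = Σ(load moments about A) − R_B·L = 612.3 − 18.96×13 = 365.8 kN·m.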